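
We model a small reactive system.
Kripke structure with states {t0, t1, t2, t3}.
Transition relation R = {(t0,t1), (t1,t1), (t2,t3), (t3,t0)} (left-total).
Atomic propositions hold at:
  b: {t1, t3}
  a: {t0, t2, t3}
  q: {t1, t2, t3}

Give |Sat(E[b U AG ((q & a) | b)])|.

Sat(q & a) = {t2, t3}
Sat((q & a) | b) = {t1, t2, t3}
AG ((q & a) | b): greatest fixpoint, start Z0 = {t1, t2, t3}, keep only states in Sat with every successor in Z. Z1 = {t1, t2}; Z2 = {t1}; fixed.
Sat(AG ((q & a) | b)) = {t1}
E[b U AG ((q & a) | b)]: least fixpoint, start Z0 = Sat(AG ((q & a) | b)) = {t1}, add states in Sat(b) with some successor in Z. Already a fixed point.
Sat(E[b U AG ((q & a) | b)]) = {t1}
|Sat(E[b U AG ((q & a) | b)])| = |{t1}| = 1.

1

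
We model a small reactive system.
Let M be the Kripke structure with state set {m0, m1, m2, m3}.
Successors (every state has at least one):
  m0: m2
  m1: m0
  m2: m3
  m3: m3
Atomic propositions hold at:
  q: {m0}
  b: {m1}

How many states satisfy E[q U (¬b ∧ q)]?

1

Sat(¬b) = {m0, m2, m3}
Sat(¬b ∧ q) = {m0}
E[q U (¬b ∧ q)]: least fixpoint, start Z0 = Sat((¬b ∧ q)) = {m0}, add states in Sat(q) with some successor in Z. Already a fixed point.
Sat(E[q U (¬b ∧ q)]) = {m0}
|Sat(E[q U (¬b ∧ q)])| = |{m0}| = 1.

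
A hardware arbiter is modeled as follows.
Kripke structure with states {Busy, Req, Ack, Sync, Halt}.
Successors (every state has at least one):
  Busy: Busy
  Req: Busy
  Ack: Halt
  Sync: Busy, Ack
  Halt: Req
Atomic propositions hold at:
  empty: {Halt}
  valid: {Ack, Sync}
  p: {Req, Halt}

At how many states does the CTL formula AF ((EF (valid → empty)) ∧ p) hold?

Sat(valid → empty) = {Busy, Req, Halt}
EF (valid → empty): least fixpoint, start Z0 = {Busy, Req, Halt}, add states with some successor in Z. Z1 = {Busy, Req, Ack, Sync, Halt}; fixed.
Sat(EF (valid → empty)) = {Busy, Req, Ack, Sync, Halt}
Sat((EF (valid → empty)) ∧ p) = {Req, Halt}
AF ((EF (valid → empty)) ∧ p): least fixpoint, start Z0 = {Req, Halt}, add states with every successor in Z. Z1 = {Req, Ack, Halt}; fixed.
Sat(AF ((EF (valid → empty)) ∧ p)) = {Req, Ack, Halt}
|Sat(AF ((EF (valid → empty)) ∧ p))| = |{Req, Ack, Halt}| = 3.

3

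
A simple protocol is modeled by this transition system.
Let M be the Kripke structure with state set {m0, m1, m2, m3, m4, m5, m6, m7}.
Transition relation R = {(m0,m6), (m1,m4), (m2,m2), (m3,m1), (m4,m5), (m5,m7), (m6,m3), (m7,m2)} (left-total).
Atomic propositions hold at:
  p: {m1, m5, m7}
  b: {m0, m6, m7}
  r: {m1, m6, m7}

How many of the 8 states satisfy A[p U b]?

A[p U b]: least fixpoint, start Z0 = Sat(b) = {m0, m6, m7}, add states in Sat(p) with every successor in Z. Z1 = {m0, m5, m6, m7}; fixed.
Sat(A[p U b]) = {m0, m5, m6, m7}
|Sat(A[p U b])| = |{m0, m5, m6, m7}| = 4.

4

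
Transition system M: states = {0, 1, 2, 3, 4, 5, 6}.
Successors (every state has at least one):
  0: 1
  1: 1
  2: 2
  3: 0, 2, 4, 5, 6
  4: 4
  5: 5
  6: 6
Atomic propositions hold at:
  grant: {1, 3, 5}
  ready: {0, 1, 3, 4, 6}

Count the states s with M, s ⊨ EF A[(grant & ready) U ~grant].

Sat(grant & ready) = {1, 3}
Sat(~grant) = {0, 2, 4, 6}
A[(grant & ready) U ~grant]: least fixpoint, start Z0 = Sat(~grant) = {0, 2, 4, 6}, add states in Sat(grant & ready) with every successor in Z. Already a fixed point.
Sat(A[(grant & ready) U ~grant]) = {0, 2, 4, 6}
EF A[(grant & ready) U ~grant]: least fixpoint, start Z0 = {0, 2, 4, 6}, add states with some successor in Z. Z1 = {0, 2, 3, 4, 6}; fixed.
Sat(EF A[(grant & ready) U ~grant]) = {0, 2, 3, 4, 6}
|Sat(EF A[(grant & ready) U ~grant])| = |{0, 2, 3, 4, 6}| = 5.

5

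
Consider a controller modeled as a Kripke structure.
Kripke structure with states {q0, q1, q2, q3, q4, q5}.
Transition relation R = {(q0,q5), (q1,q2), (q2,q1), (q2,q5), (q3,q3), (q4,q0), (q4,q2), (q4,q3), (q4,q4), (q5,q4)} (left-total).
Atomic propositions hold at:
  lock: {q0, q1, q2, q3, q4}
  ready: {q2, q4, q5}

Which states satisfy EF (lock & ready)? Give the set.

{q0, q1, q2, q4, q5}

Sat(lock & ready) = {q2, q4}
EF (lock & ready): least fixpoint, start Z0 = {q2, q4}, add states with some successor in Z. Z1 = {q1, q2, q4, q5}; Z2 = {q0, q1, q2, q4, q5}; fixed.
Sat(EF (lock & ready)) = {q0, q1, q2, q4, q5}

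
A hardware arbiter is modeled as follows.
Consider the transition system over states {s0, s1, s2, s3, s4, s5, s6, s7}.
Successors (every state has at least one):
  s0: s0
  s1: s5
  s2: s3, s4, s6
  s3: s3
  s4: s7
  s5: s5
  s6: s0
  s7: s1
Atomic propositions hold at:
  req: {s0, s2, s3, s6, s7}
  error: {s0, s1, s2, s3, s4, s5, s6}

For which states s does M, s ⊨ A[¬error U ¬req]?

{s1, s4, s5, s7}

Sat(¬error) = {s7}
Sat(¬req) = {s1, s4, s5}
A[¬error U ¬req]: least fixpoint, start Z0 = Sat(¬req) = {s1, s4, s5}, add states in Sat(¬error) with every successor in Z. Z1 = {s1, s4, s5, s7}; fixed.
Sat(A[¬error U ¬req]) = {s1, s4, s5, s7}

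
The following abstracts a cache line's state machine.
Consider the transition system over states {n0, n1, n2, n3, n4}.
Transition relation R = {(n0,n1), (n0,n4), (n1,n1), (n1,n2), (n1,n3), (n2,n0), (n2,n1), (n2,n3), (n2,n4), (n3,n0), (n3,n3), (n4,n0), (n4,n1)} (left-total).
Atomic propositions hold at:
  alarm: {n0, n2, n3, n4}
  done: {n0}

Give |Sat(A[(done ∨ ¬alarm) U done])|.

Sat(¬alarm) = {n1}
Sat(done ∨ ¬alarm) = {n0, n1}
A[(done ∨ ¬alarm) U done]: least fixpoint, start Z0 = Sat(done) = {n0}, add states in Sat(done ∨ ¬alarm) with every successor in Z. Already a fixed point.
Sat(A[(done ∨ ¬alarm) U done]) = {n0}
|Sat(A[(done ∨ ¬alarm) U done])| = |{n0}| = 1.

1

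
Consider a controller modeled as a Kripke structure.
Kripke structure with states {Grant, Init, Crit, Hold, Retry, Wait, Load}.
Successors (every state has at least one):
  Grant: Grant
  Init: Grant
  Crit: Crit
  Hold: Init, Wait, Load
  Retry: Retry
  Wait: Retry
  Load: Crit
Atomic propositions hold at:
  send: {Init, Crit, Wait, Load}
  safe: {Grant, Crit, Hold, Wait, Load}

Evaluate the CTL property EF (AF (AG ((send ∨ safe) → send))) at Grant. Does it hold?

No

Sat(send ∨ safe) = {Grant, Init, Crit, Hold, Wait, Load}
Sat((send ∨ safe) → send) = {Init, Crit, Retry, Wait, Load}
AG ((send ∨ safe) → send): greatest fixpoint, start Z0 = {Init, Crit, Retry, Wait, Load}, keep only states in Sat with every successor in Z. Z1 = {Crit, Retry, Wait, Load}; fixed.
Sat(AG ((send ∨ safe) → send)) = {Crit, Retry, Wait, Load}
AF (AG ((send ∨ safe) → send)): least fixpoint, start Z0 = {Crit, Retry, Wait, Load}, add states with every successor in Z. Already a fixed point.
Sat(AF (AG ((send ∨ safe) → send))) = {Crit, Retry, Wait, Load}
EF (AF (AG ((send ∨ safe) → send))): least fixpoint, start Z0 = {Crit, Retry, Wait, Load}, add states with some successor in Z. Z1 = {Crit, Hold, Retry, Wait, Load}; fixed.
Sat(EF (AF (AG ((send ∨ safe) → send)))) = {Crit, Hold, Retry, Wait, Load}
Grant ∉ Sat(EF (AF (AG ((send ∨ safe) → send)))) = {Crit, Hold, Retry, Wait, Load}, so the formula does not hold at Grant.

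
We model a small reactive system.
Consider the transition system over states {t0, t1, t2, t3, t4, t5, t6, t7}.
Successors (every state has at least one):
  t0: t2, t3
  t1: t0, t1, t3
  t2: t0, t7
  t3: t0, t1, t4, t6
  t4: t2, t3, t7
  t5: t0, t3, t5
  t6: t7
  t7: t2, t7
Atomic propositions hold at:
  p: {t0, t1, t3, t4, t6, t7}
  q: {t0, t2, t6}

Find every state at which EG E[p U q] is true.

{t0, t1, t2, t3, t4, t6, t7}

E[p U q]: least fixpoint, start Z0 = Sat(q) = {t0, t2, t6}, add states in Sat(p) with some successor in Z. Z1 = {t0, t1, t2, t3, t4, t6, t7}; fixed.
Sat(E[p U q]) = {t0, t1, t2, t3, t4, t6, t7}
EG E[p U q]: greatest fixpoint, start Z0 = {t0, t1, t2, t3, t4, t6, t7}, keep only states in Sat with some successor in Z. Already a fixed point.
Sat(EG E[p U q]) = {t0, t1, t2, t3, t4, t6, t7}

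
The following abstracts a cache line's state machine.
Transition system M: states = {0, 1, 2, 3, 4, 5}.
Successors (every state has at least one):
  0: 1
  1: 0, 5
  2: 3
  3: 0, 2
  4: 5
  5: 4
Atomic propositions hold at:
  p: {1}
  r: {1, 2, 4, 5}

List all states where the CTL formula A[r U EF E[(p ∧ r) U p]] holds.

Sat(p ∧ r) = {1}
E[(p ∧ r) U p]: least fixpoint, start Z0 = Sat(p) = {1}, add states in Sat(p ∧ r) with some successor in Z. Already a fixed point.
Sat(E[(p ∧ r) U p]) = {1}
EF E[(p ∧ r) U p]: least fixpoint, start Z0 = {1}, add states with some successor in Z. Z1 = {0, 1}; Z2 = {0, 1, 3}; Z3 = {0, 1, 2, 3}; fixed.
Sat(EF E[(p ∧ r) U p]) = {0, 1, 2, 3}
A[r U EF E[(p ∧ r) U p]]: least fixpoint, start Z0 = Sat(EF E[(p ∧ r) U p]) = {0, 1, 2, 3}, add states in Sat(r) with every successor in Z. Already a fixed point.
Sat(A[r U EF E[(p ∧ r) U p]]) = {0, 1, 2, 3}

{0, 1, 2, 3}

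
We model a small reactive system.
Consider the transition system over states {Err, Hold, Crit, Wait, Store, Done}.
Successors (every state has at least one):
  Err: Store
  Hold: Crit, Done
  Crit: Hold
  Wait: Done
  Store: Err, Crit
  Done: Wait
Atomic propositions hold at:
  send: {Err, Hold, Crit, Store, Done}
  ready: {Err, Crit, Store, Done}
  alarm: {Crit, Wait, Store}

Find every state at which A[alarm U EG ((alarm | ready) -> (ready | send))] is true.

Sat(alarm | ready) = {Err, Crit, Wait, Store, Done}
Sat(ready | send) = {Err, Hold, Crit, Store, Done}
Sat((alarm | ready) -> (ready | send)) = {Err, Hold, Crit, Store, Done}
EG ((alarm | ready) -> (ready | send)): greatest fixpoint, start Z0 = {Err, Hold, Crit, Store, Done}, keep only states in Sat with some successor in Z. Z1 = {Err, Hold, Crit, Store}; fixed.
Sat(EG ((alarm | ready) -> (ready | send))) = {Err, Hold, Crit, Store}
A[alarm U EG ((alarm | ready) -> (ready | send))]: least fixpoint, start Z0 = Sat(EG ((alarm | ready) -> (ready | send))) = {Err, Hold, Crit, Store}, add states in Sat(alarm) with every successor in Z. Already a fixed point.
Sat(A[alarm U EG ((alarm | ready) -> (ready | send))]) = {Err, Hold, Crit, Store}

{Err, Hold, Crit, Store}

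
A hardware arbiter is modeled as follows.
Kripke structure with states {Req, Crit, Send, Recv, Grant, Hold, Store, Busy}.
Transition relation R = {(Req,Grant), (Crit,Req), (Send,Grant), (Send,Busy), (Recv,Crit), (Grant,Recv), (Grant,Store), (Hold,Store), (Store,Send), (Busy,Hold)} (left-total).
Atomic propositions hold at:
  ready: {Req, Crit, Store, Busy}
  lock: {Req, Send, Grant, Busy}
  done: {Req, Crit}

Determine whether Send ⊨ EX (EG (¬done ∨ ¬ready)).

Yes

Sat(¬done) = {Send, Recv, Grant, Hold, Store, Busy}
Sat(¬ready) = {Send, Recv, Grant, Hold}
Sat(¬done ∨ ¬ready) = {Send, Recv, Grant, Hold, Store, Busy}
EG (¬done ∨ ¬ready): greatest fixpoint, start Z0 = {Send, Recv, Grant, Hold, Store, Busy}, keep only states in Sat with some successor in Z. Z1 = {Send, Grant, Hold, Store, Busy}; fixed.
Sat(EG (¬done ∨ ¬ready)) = {Send, Grant, Hold, Store, Busy}
Sat(EX (EG (¬done ∨ ¬ready))) = {s : some successor in {Send, Grant, Hold, Store, Busy}} = {Req, Send, Grant, Hold, Store, Busy}
Send ∈ Sat(EX (EG (¬done ∨ ¬ready))) = {Req, Send, Grant, Hold, Store, Busy}, so the formula holds at Send.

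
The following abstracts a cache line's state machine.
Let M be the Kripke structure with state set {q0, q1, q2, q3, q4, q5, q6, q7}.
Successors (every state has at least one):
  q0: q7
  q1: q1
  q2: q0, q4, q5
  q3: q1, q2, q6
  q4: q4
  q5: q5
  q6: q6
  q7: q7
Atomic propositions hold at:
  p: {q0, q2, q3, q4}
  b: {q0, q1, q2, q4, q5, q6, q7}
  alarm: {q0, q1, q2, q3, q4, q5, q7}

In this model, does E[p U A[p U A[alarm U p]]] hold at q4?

Yes

A[alarm U p]: least fixpoint, start Z0 = Sat(p) = {q0, q2, q3, q4}, add states in Sat(alarm) with every successor in Z. Already a fixed point.
Sat(A[alarm U p]) = {q0, q2, q3, q4}
A[p U A[alarm U p]]: least fixpoint, start Z0 = Sat(A[alarm U p]) = {q0, q2, q3, q4}, add states in Sat(p) with every successor in Z. Already a fixed point.
Sat(A[p U A[alarm U p]]) = {q0, q2, q3, q4}
E[p U A[p U A[alarm U p]]]: least fixpoint, start Z0 = Sat(A[p U A[alarm U p]]) = {q0, q2, q3, q4}, add states in Sat(p) with some successor in Z. Already a fixed point.
Sat(E[p U A[p U A[alarm U p]]]) = {q0, q2, q3, q4}
q4 ∈ Sat(E[p U A[p U A[alarm U p]]]) = {q0, q2, q3, q4}, so the formula holds at q4.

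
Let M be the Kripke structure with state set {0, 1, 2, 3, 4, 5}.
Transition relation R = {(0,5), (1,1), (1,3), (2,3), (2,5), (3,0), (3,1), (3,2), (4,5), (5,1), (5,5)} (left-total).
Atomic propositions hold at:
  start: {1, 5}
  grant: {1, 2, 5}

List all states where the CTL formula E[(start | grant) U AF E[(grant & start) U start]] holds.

{0, 1, 2, 4, 5}

Sat(start | grant) = {1, 2, 5}
Sat(grant & start) = {1, 5}
E[(grant & start) U start]: least fixpoint, start Z0 = Sat(start) = {1, 5}, add states in Sat(grant & start) with some successor in Z. Already a fixed point.
Sat(E[(grant & start) U start]) = {1, 5}
AF E[(grant & start) U start]: least fixpoint, start Z0 = {1, 5}, add states with every successor in Z. Z1 = {0, 1, 4, 5}; fixed.
Sat(AF E[(grant & start) U start]) = {0, 1, 4, 5}
E[(start | grant) U AF E[(grant & start) U start]]: least fixpoint, start Z0 = Sat(AF E[(grant & start) U start]) = {0, 1, 4, 5}, add states in Sat(start | grant) with some successor in Z. Z1 = {0, 1, 2, 4, 5}; fixed.
Sat(E[(start | grant) U AF E[(grant & start) U start]]) = {0, 1, 2, 4, 5}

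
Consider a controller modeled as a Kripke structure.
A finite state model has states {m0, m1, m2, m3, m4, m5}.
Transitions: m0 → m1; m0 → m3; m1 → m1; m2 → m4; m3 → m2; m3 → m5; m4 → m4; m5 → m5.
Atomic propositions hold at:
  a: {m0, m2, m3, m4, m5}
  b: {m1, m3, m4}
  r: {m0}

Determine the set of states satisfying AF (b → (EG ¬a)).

Sat(¬a) = {m1}
EG ¬a: greatest fixpoint, start Z0 = {m1}, keep only states in Sat with some successor in Z. Already a fixed point.
Sat(EG ¬a) = {m1}
Sat(b → (EG ¬a)) = {m0, m1, m2, m5}
AF (b → (EG ¬a)): least fixpoint, start Z0 = {m0, m1, m2, m5}, add states with every successor in Z. Z1 = {m0, m1, m2, m3, m5}; fixed.
Sat(AF (b → (EG ¬a))) = {m0, m1, m2, m3, m5}

{m0, m1, m2, m3, m5}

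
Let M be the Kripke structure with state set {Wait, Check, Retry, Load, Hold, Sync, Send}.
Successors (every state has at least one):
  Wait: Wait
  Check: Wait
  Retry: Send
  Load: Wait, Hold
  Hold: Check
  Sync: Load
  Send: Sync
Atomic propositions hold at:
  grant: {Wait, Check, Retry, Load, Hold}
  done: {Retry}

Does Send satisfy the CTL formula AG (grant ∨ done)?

Sat(grant ∨ done) = {Wait, Check, Retry, Load, Hold}
AG (grant ∨ done): greatest fixpoint, start Z0 = {Wait, Check, Retry, Load, Hold}, keep only states in Sat with every successor in Z. Z1 = {Wait, Check, Load, Hold}; fixed.
Sat(AG (grant ∨ done)) = {Wait, Check, Load, Hold}
Send ∉ Sat(AG (grant ∨ done)) = {Wait, Check, Load, Hold}, so the formula does not hold at Send.

No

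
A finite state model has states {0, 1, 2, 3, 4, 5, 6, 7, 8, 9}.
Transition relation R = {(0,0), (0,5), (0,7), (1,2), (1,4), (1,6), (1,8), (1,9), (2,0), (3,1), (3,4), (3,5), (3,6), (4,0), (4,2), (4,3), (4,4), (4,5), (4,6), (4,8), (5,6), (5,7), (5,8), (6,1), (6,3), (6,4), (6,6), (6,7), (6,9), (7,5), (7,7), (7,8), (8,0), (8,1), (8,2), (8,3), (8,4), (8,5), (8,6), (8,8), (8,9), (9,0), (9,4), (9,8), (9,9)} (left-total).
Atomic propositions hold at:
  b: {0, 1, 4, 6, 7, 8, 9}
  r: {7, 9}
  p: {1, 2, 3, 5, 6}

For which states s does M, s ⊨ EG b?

EG b: greatest fixpoint, start Z0 = {0, 1, 4, 6, 7, 8, 9}, keep only states in Sat with some successor in Z. Already a fixed point.
Sat(EG b) = {0, 1, 4, 6, 7, 8, 9}

{0, 1, 4, 6, 7, 8, 9}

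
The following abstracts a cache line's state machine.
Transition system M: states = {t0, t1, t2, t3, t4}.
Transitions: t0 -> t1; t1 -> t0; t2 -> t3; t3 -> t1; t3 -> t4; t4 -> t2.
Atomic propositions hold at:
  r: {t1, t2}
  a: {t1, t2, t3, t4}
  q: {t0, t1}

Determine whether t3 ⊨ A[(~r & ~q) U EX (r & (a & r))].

Sat(~r) = {t0, t3, t4}
Sat(~q) = {t2, t3, t4}
Sat(~r & ~q) = {t3, t4}
Sat(a & r) = {t1, t2}
Sat(r & (a & r)) = {t1, t2}
Sat(EX (r & (a & r))) = {s : some successor in {t1, t2}} = {t0, t3, t4}
A[(~r & ~q) U EX (r & (a & r))]: least fixpoint, start Z0 = Sat(EX (r & (a & r))) = {t0, t3, t4}, add states in Sat(~r & ~q) with every successor in Z. Already a fixed point.
Sat(A[(~r & ~q) U EX (r & (a & r))]) = {t0, t3, t4}
t3 ∈ Sat(A[(~r & ~q) U EX (r & (a & r))]) = {t0, t3, t4}, so the formula holds at t3.

Yes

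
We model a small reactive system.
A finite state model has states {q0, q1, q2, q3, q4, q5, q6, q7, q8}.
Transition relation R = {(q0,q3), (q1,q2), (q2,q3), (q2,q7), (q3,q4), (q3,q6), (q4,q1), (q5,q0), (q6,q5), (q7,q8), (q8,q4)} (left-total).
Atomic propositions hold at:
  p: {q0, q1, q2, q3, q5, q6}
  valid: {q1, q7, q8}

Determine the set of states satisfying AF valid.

{q1, q4, q7, q8}

AF valid: least fixpoint, start Z0 = {q1, q7, q8}, add states with every successor in Z. Z1 = {q1, q4, q7, q8}; fixed.
Sat(AF valid) = {q1, q4, q7, q8}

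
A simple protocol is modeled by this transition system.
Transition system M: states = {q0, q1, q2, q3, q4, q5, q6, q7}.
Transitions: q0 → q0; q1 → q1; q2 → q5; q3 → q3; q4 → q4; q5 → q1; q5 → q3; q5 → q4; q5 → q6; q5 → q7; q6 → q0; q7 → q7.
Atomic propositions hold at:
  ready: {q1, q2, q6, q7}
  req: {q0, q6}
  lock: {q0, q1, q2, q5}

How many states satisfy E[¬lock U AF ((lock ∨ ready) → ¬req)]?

6

Sat(¬lock) = {q3, q4, q6, q7}
Sat(lock ∨ ready) = {q0, q1, q2, q5, q6, q7}
Sat(¬req) = {q1, q2, q3, q4, q5, q7}
Sat((lock ∨ ready) → ¬req) = {q1, q2, q3, q4, q5, q7}
AF ((lock ∨ ready) → ¬req): least fixpoint, start Z0 = {q1, q2, q3, q4, q5, q7}, add states with every successor in Z. Already a fixed point.
Sat(AF ((lock ∨ ready) → ¬req)) = {q1, q2, q3, q4, q5, q7}
E[¬lock U AF ((lock ∨ ready) → ¬req)]: least fixpoint, start Z0 = Sat(AF ((lock ∨ ready) → ¬req)) = {q1, q2, q3, q4, q5, q7}, add states in Sat(¬lock) with some successor in Z. Already a fixed point.
Sat(E[¬lock U AF ((lock ∨ ready) → ¬req)]) = {q1, q2, q3, q4, q5, q7}
|Sat(E[¬lock U AF ((lock ∨ ready) → ¬req)])| = |{q1, q2, q3, q4, q5, q7}| = 6.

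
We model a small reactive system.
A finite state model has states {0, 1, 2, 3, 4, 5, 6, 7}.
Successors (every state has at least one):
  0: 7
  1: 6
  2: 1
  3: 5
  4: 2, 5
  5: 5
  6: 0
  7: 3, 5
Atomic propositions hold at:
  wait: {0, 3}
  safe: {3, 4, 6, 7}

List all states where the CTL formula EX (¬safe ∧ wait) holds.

Sat(¬safe) = {0, 1, 2, 5}
Sat(¬safe ∧ wait) = {0}
Sat(EX (¬safe ∧ wait)) = {s : some successor in {0}} = {6}

{6}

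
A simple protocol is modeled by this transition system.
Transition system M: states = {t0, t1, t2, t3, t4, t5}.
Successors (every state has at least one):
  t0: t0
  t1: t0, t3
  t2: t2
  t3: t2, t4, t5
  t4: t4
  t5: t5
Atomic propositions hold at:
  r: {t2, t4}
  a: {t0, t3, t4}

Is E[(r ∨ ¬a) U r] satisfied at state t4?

Yes

Sat(¬a) = {t1, t2, t5}
Sat(r ∨ ¬a) = {t1, t2, t4, t5}
E[(r ∨ ¬a) U r]: least fixpoint, start Z0 = Sat(r) = {t2, t4}, add states in Sat(r ∨ ¬a) with some successor in Z. Already a fixed point.
Sat(E[(r ∨ ¬a) U r]) = {t2, t4}
t4 ∈ Sat(E[(r ∨ ¬a) U r]) = {t2, t4}, so the formula holds at t4.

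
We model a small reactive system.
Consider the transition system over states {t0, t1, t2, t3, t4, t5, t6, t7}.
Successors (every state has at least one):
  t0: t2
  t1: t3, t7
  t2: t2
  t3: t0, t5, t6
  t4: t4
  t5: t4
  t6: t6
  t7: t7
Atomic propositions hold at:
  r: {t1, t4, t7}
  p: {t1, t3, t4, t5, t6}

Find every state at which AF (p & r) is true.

{t1, t4, t5}

Sat(p & r) = {t1, t4}
AF (p & r): least fixpoint, start Z0 = {t1, t4}, add states with every successor in Z. Z1 = {t1, t4, t5}; fixed.
Sat(AF (p & r)) = {t1, t4, t5}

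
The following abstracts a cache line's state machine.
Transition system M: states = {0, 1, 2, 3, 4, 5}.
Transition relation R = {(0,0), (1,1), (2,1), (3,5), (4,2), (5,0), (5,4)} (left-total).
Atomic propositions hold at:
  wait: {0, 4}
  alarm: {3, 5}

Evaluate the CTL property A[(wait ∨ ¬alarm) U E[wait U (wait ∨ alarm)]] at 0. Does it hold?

Yes

Sat(¬alarm) = {0, 1, 2, 4}
Sat(wait ∨ ¬alarm) = {0, 1, 2, 4}
Sat(wait ∨ alarm) = {0, 3, 4, 5}
E[wait U (wait ∨ alarm)]: least fixpoint, start Z0 = Sat((wait ∨ alarm)) = {0, 3, 4, 5}, add states in Sat(wait) with some successor in Z. Already a fixed point.
Sat(E[wait U (wait ∨ alarm)]) = {0, 3, 4, 5}
A[(wait ∨ ¬alarm) U E[wait U (wait ∨ alarm)]]: least fixpoint, start Z0 = Sat(E[wait U (wait ∨ alarm)]) = {0, 3, 4, 5}, add states in Sat(wait ∨ ¬alarm) with every successor in Z. Already a fixed point.
Sat(A[(wait ∨ ¬alarm) U E[wait U (wait ∨ alarm)]]) = {0, 3, 4, 5}
0 ∈ Sat(A[(wait ∨ ¬alarm) U E[wait U (wait ∨ alarm)]]) = {0, 3, 4, 5}, so the formula holds at 0.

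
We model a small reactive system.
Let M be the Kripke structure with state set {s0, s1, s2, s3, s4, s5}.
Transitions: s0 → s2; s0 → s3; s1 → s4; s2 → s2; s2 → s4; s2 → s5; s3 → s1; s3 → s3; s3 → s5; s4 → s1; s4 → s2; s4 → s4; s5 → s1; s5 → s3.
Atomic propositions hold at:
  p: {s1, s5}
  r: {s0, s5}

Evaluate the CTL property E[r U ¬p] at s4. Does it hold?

Sat(¬p) = {s0, s2, s3, s4}
E[r U ¬p]: least fixpoint, start Z0 = Sat(¬p) = {s0, s2, s3, s4}, add states in Sat(r) with some successor in Z. Z1 = {s0, s2, s3, s4, s5}; fixed.
Sat(E[r U ¬p]) = {s0, s2, s3, s4, s5}
s4 ∈ Sat(E[r U ¬p]) = {s0, s2, s3, s4, s5}, so the formula holds at s4.

Yes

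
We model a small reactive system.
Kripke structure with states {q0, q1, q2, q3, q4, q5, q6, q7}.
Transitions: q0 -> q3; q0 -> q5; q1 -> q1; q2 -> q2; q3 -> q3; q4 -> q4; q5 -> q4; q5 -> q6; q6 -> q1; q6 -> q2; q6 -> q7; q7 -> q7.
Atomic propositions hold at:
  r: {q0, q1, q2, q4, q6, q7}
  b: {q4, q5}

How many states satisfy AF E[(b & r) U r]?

Sat(b & r) = {q4}
E[(b & r) U r]: least fixpoint, start Z0 = Sat(r) = {q0, q1, q2, q4, q6, q7}, add states in Sat(b & r) with some successor in Z. Already a fixed point.
Sat(E[(b & r) U r]) = {q0, q1, q2, q4, q6, q7}
AF E[(b & r) U r]: least fixpoint, start Z0 = {q0, q1, q2, q4, q6, q7}, add states with every successor in Z. Z1 = {q0, q1, q2, q4, q5, q6, q7}; fixed.
Sat(AF E[(b & r) U r]) = {q0, q1, q2, q4, q5, q6, q7}
|Sat(AF E[(b & r) U r])| = |{q0, q1, q2, q4, q5, q6, q7}| = 7.

7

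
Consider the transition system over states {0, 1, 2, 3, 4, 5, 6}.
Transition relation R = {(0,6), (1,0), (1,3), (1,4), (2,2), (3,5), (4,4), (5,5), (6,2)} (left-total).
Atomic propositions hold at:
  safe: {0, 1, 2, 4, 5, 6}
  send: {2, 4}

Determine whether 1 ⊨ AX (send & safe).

Sat(send & safe) = {2, 4}
Sat(AX (send & safe)) = {s : every successor in {2, 4}} = {2, 4, 6}
1 ∉ Sat(AX (send & safe)) = {2, 4, 6}, so the formula does not hold at 1.

No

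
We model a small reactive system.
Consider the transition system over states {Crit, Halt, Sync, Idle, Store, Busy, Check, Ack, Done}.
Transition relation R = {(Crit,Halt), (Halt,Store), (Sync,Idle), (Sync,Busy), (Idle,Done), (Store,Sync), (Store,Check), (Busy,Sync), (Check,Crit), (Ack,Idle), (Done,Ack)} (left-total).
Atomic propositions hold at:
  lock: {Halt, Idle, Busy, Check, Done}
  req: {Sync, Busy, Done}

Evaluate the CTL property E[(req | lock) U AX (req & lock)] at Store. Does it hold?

No

Sat(req | lock) = {Halt, Sync, Idle, Busy, Check, Done}
Sat(req & lock) = {Busy, Done}
Sat(AX (req & lock)) = {s : every successor in {Busy, Done}} = {Idle}
E[(req | lock) U AX (req & lock)]: least fixpoint, start Z0 = Sat(AX (req & lock)) = {Idle}, add states in Sat(req | lock) with some successor in Z. Z1 = {Sync, Idle}; Z2 = {Sync, Idle, Busy}; fixed.
Sat(E[(req | lock) U AX (req & lock)]) = {Sync, Idle, Busy}
Store ∉ Sat(E[(req | lock) U AX (req & lock)]) = {Sync, Idle, Busy}, so the formula does not hold at Store.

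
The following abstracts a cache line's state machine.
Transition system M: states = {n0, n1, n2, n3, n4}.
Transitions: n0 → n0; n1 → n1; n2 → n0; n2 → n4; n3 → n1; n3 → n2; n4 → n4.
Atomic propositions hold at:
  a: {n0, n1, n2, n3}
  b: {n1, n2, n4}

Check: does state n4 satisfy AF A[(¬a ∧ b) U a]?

Sat(¬a) = {n4}
Sat(¬a ∧ b) = {n4}
A[(¬a ∧ b) U a]: least fixpoint, start Z0 = Sat(a) = {n0, n1, n2, n3}, add states in Sat(¬a ∧ b) with every successor in Z. Already a fixed point.
Sat(A[(¬a ∧ b) U a]) = {n0, n1, n2, n3}
AF A[(¬a ∧ b) U a]: least fixpoint, start Z0 = {n0, n1, n2, n3}, add states with every successor in Z. Already a fixed point.
Sat(AF A[(¬a ∧ b) U a]) = {n0, n1, n2, n3}
n4 ∉ Sat(AF A[(¬a ∧ b) U a]) = {n0, n1, n2, n3}, so the formula does not hold at n4.

No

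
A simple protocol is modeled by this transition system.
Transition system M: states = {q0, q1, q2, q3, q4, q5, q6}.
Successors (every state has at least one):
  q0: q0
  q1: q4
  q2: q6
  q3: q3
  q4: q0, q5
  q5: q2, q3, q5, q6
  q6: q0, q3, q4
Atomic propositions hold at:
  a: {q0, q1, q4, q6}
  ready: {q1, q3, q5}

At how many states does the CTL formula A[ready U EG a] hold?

EG a: greatest fixpoint, start Z0 = {q0, q1, q4, q6}, keep only states in Sat with some successor in Z. Already a fixed point.
Sat(EG a) = {q0, q1, q4, q6}
A[ready U EG a]: least fixpoint, start Z0 = Sat(EG a) = {q0, q1, q4, q6}, add states in Sat(ready) with every successor in Z. Already a fixed point.
Sat(A[ready U EG a]) = {q0, q1, q4, q6}
|Sat(A[ready U EG a])| = |{q0, q1, q4, q6}| = 4.

4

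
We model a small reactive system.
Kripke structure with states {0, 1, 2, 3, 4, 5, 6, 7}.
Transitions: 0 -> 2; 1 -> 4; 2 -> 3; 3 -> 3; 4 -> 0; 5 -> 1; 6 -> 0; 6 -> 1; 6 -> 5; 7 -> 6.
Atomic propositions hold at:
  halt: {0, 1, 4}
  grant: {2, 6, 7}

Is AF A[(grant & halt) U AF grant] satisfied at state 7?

Sat(grant & halt) = ∅
AF grant: least fixpoint, start Z0 = {2, 6, 7}, add states with every successor in Z. Z1 = {0, 2, 6, 7}; Z2 = {0, 2, 4, 6, 7}; Z3 = {0, 1, 2, 4, 6, 7}; Z4 = {0, 1, 2, 4, 5, 6, 7}; fixed.
Sat(AF grant) = {0, 1, 2, 4, 5, 6, 7}
A[(grant & halt) U AF grant]: least fixpoint, start Z0 = Sat(AF grant) = {0, 1, 2, 4, 5, 6, 7}, add states in Sat(grant & halt) with every successor in Z. Already a fixed point.
Sat(A[(grant & halt) U AF grant]) = {0, 1, 2, 4, 5, 6, 7}
AF A[(grant & halt) U AF grant]: least fixpoint, start Z0 = {0, 1, 2, 4, 5, 6, 7}, add states with every successor in Z. Already a fixed point.
Sat(AF A[(grant & halt) U AF grant]) = {0, 1, 2, 4, 5, 6, 7}
7 ∈ Sat(AF A[(grant & halt) U AF grant]) = {0, 1, 2, 4, 5, 6, 7}, so the formula holds at 7.

Yes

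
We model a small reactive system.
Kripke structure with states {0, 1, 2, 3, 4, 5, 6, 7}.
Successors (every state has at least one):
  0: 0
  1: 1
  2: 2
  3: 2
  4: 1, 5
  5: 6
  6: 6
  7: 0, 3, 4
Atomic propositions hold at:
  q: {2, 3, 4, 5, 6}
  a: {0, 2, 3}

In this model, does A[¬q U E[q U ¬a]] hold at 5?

Sat(¬q) = {0, 1, 7}
Sat(¬a) = {1, 4, 5, 6, 7}
E[q U ¬a]: least fixpoint, start Z0 = Sat(¬a) = {1, 4, 5, 6, 7}, add states in Sat(q) with some successor in Z. Already a fixed point.
Sat(E[q U ¬a]) = {1, 4, 5, 6, 7}
A[¬q U E[q U ¬a]]: least fixpoint, start Z0 = Sat(E[q U ¬a]) = {1, 4, 5, 6, 7}, add states in Sat(¬q) with every successor in Z. Already a fixed point.
Sat(A[¬q U E[q U ¬a]]) = {1, 4, 5, 6, 7}
5 ∈ Sat(A[¬q U E[q U ¬a]]) = {1, 4, 5, 6, 7}, so the formula holds at 5.

Yes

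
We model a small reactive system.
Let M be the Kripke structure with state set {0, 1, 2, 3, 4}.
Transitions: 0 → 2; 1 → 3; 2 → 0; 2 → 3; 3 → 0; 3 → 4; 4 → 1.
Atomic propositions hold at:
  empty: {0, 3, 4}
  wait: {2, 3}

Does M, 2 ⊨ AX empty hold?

Sat(AX empty) = {s : every successor in {0, 3, 4}} = {1, 2, 3}
2 ∈ Sat(AX empty) = {1, 2, 3}, so the formula holds at 2.

Yes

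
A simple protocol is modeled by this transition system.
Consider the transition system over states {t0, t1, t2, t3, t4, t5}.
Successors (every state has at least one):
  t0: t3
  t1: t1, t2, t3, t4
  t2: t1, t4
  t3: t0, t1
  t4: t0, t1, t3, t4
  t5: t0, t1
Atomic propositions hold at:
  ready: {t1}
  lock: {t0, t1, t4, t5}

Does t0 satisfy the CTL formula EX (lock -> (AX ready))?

Yes

Sat(AX ready) = {s : every successor in {t1}} = ∅
Sat(lock -> (AX ready)) = {t2, t3}
Sat(EX (lock -> (AX ready))) = {s : some successor in {t2, t3}} = {t0, t1, t4}
t0 ∈ Sat(EX (lock -> (AX ready))) = {t0, t1, t4}, so the formula holds at t0.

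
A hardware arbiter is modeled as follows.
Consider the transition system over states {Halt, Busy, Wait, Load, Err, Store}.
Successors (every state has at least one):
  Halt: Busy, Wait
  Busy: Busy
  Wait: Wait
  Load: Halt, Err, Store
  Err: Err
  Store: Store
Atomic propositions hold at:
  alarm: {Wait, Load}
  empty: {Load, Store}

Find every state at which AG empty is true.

{Store}

AG empty: greatest fixpoint, start Z0 = {Load, Store}, keep only states in Sat with every successor in Z. Z1 = {Store}; fixed.
Sat(AG empty) = {Store}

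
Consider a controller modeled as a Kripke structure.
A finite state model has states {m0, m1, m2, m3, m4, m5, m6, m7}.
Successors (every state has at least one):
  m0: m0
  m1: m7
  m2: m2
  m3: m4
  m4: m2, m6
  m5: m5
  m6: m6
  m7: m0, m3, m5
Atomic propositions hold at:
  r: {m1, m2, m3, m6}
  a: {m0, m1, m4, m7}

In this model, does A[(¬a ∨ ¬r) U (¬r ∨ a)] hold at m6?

Sat(¬a) = {m2, m3, m5, m6}
Sat(¬r) = {m0, m4, m5, m7}
Sat(¬a ∨ ¬r) = {m0, m2, m3, m4, m5, m6, m7}
Sat(¬r ∨ a) = {m0, m1, m4, m5, m7}
A[(¬a ∨ ¬r) U (¬r ∨ a)]: least fixpoint, start Z0 = Sat((¬r ∨ a)) = {m0, m1, m4, m5, m7}, add states in Sat(¬a ∨ ¬r) with every successor in Z. Z1 = {m0, m1, m3, m4, m5, m7}; fixed.
Sat(A[(¬a ∨ ¬r) U (¬r ∨ a)]) = {m0, m1, m3, m4, m5, m7}
m6 ∉ Sat(A[(¬a ∨ ¬r) U (¬r ∨ a)]) = {m0, m1, m3, m4, m5, m7}, so the formula does not hold at m6.

No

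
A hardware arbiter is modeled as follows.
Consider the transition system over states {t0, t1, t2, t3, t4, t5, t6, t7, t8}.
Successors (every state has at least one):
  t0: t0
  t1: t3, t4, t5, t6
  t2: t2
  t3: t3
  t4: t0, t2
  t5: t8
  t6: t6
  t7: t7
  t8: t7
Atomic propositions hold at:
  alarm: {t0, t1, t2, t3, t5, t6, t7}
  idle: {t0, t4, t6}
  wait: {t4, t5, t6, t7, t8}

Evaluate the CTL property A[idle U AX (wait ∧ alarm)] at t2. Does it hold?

Sat(wait ∧ alarm) = {t5, t6, t7}
Sat(AX (wait ∧ alarm)) = {s : every successor in {t5, t6, t7}} = {t6, t7, t8}
A[idle U AX (wait ∧ alarm)]: least fixpoint, start Z0 = Sat(AX (wait ∧ alarm)) = {t6, t7, t8}, add states in Sat(idle) with every successor in Z. Already a fixed point.
Sat(A[idle U AX (wait ∧ alarm)]) = {t6, t7, t8}
t2 ∉ Sat(A[idle U AX (wait ∧ alarm)]) = {t6, t7, t8}, so the formula does not hold at t2.

No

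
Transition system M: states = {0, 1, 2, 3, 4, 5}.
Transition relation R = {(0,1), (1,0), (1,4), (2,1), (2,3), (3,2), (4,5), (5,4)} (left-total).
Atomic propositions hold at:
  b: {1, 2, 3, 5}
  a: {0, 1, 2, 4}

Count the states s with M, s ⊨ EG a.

3

EG a: greatest fixpoint, start Z0 = {0, 1, 2, 4}, keep only states in Sat with some successor in Z. Z1 = {0, 1, 2}; fixed.
Sat(EG a) = {0, 1, 2}
|Sat(EG a)| = |{0, 1, 2}| = 3.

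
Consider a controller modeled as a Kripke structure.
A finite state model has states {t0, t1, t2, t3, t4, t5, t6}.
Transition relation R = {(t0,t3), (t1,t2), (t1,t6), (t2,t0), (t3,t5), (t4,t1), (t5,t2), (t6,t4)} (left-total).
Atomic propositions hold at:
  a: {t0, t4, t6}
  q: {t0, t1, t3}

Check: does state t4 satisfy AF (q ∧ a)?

Sat(q ∧ a) = {t0}
AF (q ∧ a): least fixpoint, start Z0 = {t0}, add states with every successor in Z. Z1 = {t0, t2}; Z2 = {t0, t2, t5}; Z3 = {t0, t2, t3, t5}; fixed.
Sat(AF (q ∧ a)) = {t0, t2, t3, t5}
t4 ∉ Sat(AF (q ∧ a)) = {t0, t2, t3, t5}, so the formula does not hold at t4.

No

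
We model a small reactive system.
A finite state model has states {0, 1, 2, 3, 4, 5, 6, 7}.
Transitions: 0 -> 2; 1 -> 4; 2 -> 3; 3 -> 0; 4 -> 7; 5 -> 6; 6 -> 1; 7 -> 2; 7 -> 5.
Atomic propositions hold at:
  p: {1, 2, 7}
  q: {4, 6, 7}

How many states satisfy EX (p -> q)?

6

Sat(p -> q) = {0, 3, 4, 5, 6, 7}
Sat(EX (p -> q)) = {s : some successor in {0, 3, 4, 5, 6, 7}} = {1, 2, 3, 4, 5, 7}
|Sat(EX (p -> q))| = |{1, 2, 3, 4, 5, 7}| = 6.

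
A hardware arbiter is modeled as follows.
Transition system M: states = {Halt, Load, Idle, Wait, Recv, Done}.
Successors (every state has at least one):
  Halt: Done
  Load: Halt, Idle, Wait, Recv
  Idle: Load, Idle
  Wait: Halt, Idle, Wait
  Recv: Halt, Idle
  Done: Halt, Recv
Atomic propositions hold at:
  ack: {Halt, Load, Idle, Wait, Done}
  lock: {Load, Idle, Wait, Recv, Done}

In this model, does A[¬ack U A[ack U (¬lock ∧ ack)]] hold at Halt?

Sat(¬ack) = {Recv}
Sat(¬lock) = {Halt}
Sat(¬lock ∧ ack) = {Halt}
A[ack U (¬lock ∧ ack)]: least fixpoint, start Z0 = Sat((¬lock ∧ ack)) = {Halt}, add states in Sat(ack) with every successor in Z. Already a fixed point.
Sat(A[ack U (¬lock ∧ ack)]) = {Halt}
A[¬ack U A[ack U (¬lock ∧ ack)]]: least fixpoint, start Z0 = Sat(A[ack U (¬lock ∧ ack)]) = {Halt}, add states in Sat(¬ack) with every successor in Z. Already a fixed point.
Sat(A[¬ack U A[ack U (¬lock ∧ ack)]]) = {Halt}
Halt ∈ Sat(A[¬ack U A[ack U (¬lock ∧ ack)]]) = {Halt}, so the formula holds at Halt.

Yes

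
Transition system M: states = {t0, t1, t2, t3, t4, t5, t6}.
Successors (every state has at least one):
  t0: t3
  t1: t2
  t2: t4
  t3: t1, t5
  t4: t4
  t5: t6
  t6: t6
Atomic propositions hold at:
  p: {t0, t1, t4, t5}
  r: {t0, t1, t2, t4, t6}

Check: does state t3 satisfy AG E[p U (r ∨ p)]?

Sat(r ∨ p) = {t0, t1, t2, t4, t5, t6}
E[p U (r ∨ p)]: least fixpoint, start Z0 = Sat((r ∨ p)) = {t0, t1, t2, t4, t5, t6}, add states in Sat(p) with some successor in Z. Already a fixed point.
Sat(E[p U (r ∨ p)]) = {t0, t1, t2, t4, t5, t6}
AG E[p U (r ∨ p)]: greatest fixpoint, start Z0 = {t0, t1, t2, t4, t5, t6}, keep only states in Sat with every successor in Z. Z1 = {t1, t2, t4, t5, t6}; fixed.
Sat(AG E[p U (r ∨ p)]) = {t1, t2, t4, t5, t6}
t3 ∉ Sat(AG E[p U (r ∨ p)]) = {t1, t2, t4, t5, t6}, so the formula does not hold at t3.

No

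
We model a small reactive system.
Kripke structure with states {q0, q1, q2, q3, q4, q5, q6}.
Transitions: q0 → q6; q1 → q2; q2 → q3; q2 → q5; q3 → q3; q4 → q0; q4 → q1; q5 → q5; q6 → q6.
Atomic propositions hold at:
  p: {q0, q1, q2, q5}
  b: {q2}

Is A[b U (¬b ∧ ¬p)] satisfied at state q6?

Yes

Sat(¬b) = {q0, q1, q3, q4, q5, q6}
Sat(¬p) = {q3, q4, q6}
Sat(¬b ∧ ¬p) = {q3, q4, q6}
A[b U (¬b ∧ ¬p)]: least fixpoint, start Z0 = Sat((¬b ∧ ¬p)) = {q3, q4, q6}, add states in Sat(b) with every successor in Z. Already a fixed point.
Sat(A[b U (¬b ∧ ¬p)]) = {q3, q4, q6}
q6 ∈ Sat(A[b U (¬b ∧ ¬p)]) = {q3, q4, q6}, so the formula holds at q6.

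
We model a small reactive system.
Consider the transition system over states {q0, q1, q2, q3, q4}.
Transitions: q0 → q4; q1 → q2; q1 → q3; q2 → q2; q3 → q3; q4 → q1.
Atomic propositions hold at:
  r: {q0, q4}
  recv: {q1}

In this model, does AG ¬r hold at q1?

Yes

Sat(¬r) = {q1, q2, q3}
AG ¬r: greatest fixpoint, start Z0 = {q1, q2, q3}, keep only states in Sat with every successor in Z. Already a fixed point.
Sat(AG ¬r) = {q1, q2, q3}
q1 ∈ Sat(AG ¬r) = {q1, q2, q3}, so the formula holds at q1.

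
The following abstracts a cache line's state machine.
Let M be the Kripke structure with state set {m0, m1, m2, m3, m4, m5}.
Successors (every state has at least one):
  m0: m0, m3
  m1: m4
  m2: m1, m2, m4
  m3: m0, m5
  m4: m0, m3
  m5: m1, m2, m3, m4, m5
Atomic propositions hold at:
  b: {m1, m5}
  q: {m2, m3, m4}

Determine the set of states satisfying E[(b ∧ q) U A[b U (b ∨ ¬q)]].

Sat(b ∧ q) = ∅
Sat(¬q) = {m0, m1, m5}
Sat(b ∨ ¬q) = {m0, m1, m5}
A[b U (b ∨ ¬q)]: least fixpoint, start Z0 = Sat((b ∨ ¬q)) = {m0, m1, m5}, add states in Sat(b) with every successor in Z. Already a fixed point.
Sat(A[b U (b ∨ ¬q)]) = {m0, m1, m5}
E[(b ∧ q) U A[b U (b ∨ ¬q)]]: least fixpoint, start Z0 = Sat(A[b U (b ∨ ¬q)]) = {m0, m1, m5}, add states in Sat(b ∧ q) with some successor in Z. Already a fixed point.
Sat(E[(b ∧ q) U A[b U (b ∨ ¬q)]]) = {m0, m1, m5}

{m0, m1, m5}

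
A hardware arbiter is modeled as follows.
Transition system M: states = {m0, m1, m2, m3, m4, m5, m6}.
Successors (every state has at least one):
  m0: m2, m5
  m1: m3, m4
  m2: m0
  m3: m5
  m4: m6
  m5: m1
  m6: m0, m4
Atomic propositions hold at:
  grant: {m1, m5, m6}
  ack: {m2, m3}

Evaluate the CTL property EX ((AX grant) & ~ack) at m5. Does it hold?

Sat(AX grant) = {s : every successor in {m1, m5, m6}} = {m3, m4, m5}
Sat(~ack) = {m0, m1, m4, m5, m6}
Sat((AX grant) & ~ack) = {m4, m5}
Sat(EX ((AX grant) & ~ack)) = {s : some successor in {m4, m5}} = {m0, m1, m3, m6}
m5 ∉ Sat(EX ((AX grant) & ~ack)) = {m0, m1, m3, m6}, so the formula does not hold at m5.

No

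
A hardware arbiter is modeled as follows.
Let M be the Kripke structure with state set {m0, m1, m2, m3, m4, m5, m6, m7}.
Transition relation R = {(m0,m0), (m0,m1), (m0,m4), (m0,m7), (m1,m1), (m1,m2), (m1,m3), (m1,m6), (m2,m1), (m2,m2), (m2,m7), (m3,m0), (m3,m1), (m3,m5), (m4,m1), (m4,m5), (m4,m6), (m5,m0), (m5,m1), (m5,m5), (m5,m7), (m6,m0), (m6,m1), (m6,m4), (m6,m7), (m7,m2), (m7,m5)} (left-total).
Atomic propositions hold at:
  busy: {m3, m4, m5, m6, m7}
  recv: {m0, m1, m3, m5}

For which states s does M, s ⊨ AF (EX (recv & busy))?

Sat(recv & busy) = {m3, m5}
Sat(EX (recv & busy)) = {s : some successor in {m3, m5}} = {m1, m3, m4, m5, m7}
AF (EX (recv & busy)): least fixpoint, start Z0 = {m1, m3, m4, m5, m7}, add states with every successor in Z. Already a fixed point.
Sat(AF (EX (recv & busy))) = {m1, m3, m4, m5, m7}

{m1, m3, m4, m5, m7}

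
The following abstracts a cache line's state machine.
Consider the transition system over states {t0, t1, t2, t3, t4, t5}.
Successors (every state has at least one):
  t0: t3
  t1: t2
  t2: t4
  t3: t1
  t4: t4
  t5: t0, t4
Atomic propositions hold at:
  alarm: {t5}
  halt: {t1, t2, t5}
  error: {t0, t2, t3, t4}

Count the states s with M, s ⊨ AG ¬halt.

Sat(¬halt) = {t0, t3, t4}
AG ¬halt: greatest fixpoint, start Z0 = {t0, t3, t4}, keep only states in Sat with every successor in Z. Z1 = {t0, t4}; Z2 = {t4}; fixed.
Sat(AG ¬halt) = {t4}
|Sat(AG ¬halt)| = |{t4}| = 1.

1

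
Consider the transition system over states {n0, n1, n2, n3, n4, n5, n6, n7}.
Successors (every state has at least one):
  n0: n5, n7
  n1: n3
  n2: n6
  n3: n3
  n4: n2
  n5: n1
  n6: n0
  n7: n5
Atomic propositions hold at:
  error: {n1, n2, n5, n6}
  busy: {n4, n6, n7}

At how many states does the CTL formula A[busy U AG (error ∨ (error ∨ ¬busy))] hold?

Sat(¬busy) = {n0, n1, n2, n3, n5}
Sat(error ∨ ¬busy) = {n0, n1, n2, n3, n5, n6}
Sat(error ∨ (error ∨ ¬busy)) = {n0, n1, n2, n3, n5, n6}
AG (error ∨ (error ∨ ¬busy)): greatest fixpoint, start Z0 = {n0, n1, n2, n3, n5, n6}, keep only states in Sat with every successor in Z. Z1 = {n1, n2, n3, n5, n6}; Z2 = {n1, n2, n3, n5}; Z3 = {n1, n3, n5}; fixed.
Sat(AG (error ∨ (error ∨ ¬busy))) = {n1, n3, n5}
A[busy U AG (error ∨ (error ∨ ¬busy))]: least fixpoint, start Z0 = Sat(AG (error ∨ (error ∨ ¬busy))) = {n1, n3, n5}, add states in Sat(busy) with every successor in Z. Z1 = {n1, n3, n5, n7}; fixed.
Sat(A[busy U AG (error ∨ (error ∨ ¬busy))]) = {n1, n3, n5, n7}
|Sat(A[busy U AG (error ∨ (error ∨ ¬busy))])| = |{n1, n3, n5, n7}| = 4.

4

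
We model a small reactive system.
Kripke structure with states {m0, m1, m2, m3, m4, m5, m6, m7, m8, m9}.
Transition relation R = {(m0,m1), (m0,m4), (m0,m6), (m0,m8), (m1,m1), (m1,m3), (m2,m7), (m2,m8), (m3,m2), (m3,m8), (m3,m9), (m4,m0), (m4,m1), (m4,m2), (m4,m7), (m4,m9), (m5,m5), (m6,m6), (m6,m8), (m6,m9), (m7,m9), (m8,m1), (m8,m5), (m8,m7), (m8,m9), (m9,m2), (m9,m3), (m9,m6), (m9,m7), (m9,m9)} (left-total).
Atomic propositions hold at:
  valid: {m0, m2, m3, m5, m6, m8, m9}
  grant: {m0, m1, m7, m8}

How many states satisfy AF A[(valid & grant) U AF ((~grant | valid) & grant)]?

2

Sat(valid & grant) = {m0, m8}
Sat(~grant) = {m2, m3, m4, m5, m6, m9}
Sat(~grant | valid) = {m0, m2, m3, m4, m5, m6, m8, m9}
Sat((~grant | valid) & grant) = {m0, m8}
AF ((~grant | valid) & grant): least fixpoint, start Z0 = {m0, m8}, add states with every successor in Z. Already a fixed point.
Sat(AF ((~grant | valid) & grant)) = {m0, m8}
A[(valid & grant) U AF ((~grant | valid) & grant)]: least fixpoint, start Z0 = Sat(AF ((~grant | valid) & grant)) = {m0, m8}, add states in Sat(valid & grant) with every successor in Z. Already a fixed point.
Sat(A[(valid & grant) U AF ((~grant | valid) & grant)]) = {m0, m8}
AF A[(valid & grant) U AF ((~grant | valid) & grant)]: least fixpoint, start Z0 = {m0, m8}, add states with every successor in Z. Already a fixed point.
Sat(AF A[(valid & grant) U AF ((~grant | valid) & grant)]) = {m0, m8}
|Sat(AF A[(valid & grant) U AF ((~grant | valid) & grant)])| = |{m0, m8}| = 2.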